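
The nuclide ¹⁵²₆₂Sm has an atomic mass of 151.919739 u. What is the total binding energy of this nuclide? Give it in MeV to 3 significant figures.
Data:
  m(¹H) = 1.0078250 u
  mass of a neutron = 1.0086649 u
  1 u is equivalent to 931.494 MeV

Total constituent mass: 62 × 1.0078250 + 90 × 1.0086649 = 153.2649910 u
Δm = 153.2649910 − 151.919739 = 1.3452520 u
Binding energy = Δm·c² = 1.3452520 × 931.494 MeV/u = 1253.09 MeV

1250 MeV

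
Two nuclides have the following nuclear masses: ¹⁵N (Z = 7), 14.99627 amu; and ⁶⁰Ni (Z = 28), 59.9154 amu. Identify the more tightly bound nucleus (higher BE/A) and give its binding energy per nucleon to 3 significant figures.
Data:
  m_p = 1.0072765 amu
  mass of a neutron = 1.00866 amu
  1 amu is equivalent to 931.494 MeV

¹⁵N: Σm = 7(1.0072765) + 8(1.00866) = 15.1202155 amu; Δm = 0.1239455 amu; E_B = 115.45 MeV; E_B/A = 7.697 MeV
⁶⁰Ni: Σm = 28(1.0072765) + 32(1.00866) = 60.4808620 amu; Δm = 0.5654620 amu; E_B = 526.72 MeV; E_B/A = 8.779 MeV
⁶⁰Ni has the higher binding energy per nucleon, so it is the more tightly bound nucleus.

⁶⁰Ni; 8.78 MeV/nucleon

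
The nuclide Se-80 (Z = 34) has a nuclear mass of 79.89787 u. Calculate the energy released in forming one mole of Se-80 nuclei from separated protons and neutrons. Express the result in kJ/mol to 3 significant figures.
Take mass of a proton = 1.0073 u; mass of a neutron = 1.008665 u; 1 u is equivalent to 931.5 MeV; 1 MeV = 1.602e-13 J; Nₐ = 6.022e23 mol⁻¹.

Total constituent mass: 34 × 1.0073 + 46 × 1.008665 = 80.646790 u
The mass defect is 80.646790 − 79.89787 = 0.748920 u.
Converting to energy: 0.748920 u × 931.5 MeV/u = 697.619 MeV
Per nucleus in joules: 697.619 MeV × 1.602e-13 J/MeV = 1.1176e-10 J
Per mole: 1.1176e-10 J × 6.022e23 mol⁻¹ = 6.7302e+13 J/mol

6.73e+10 kJ/mol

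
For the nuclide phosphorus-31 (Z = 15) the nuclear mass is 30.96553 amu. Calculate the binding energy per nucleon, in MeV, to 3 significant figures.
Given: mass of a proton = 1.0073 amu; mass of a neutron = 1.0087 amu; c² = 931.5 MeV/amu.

8.51 MeV/nucleon

With 15 protons and 16 neutrons (A = 31):
Mass of separated nucleons = 15(1.0073) + 16(1.0087) = 15.1095 + 16.1392 = 31.2487 amu
Δm = 31.2487 − 30.96553 = 0.28317 amu
Binding energy = Δm·c² = 0.28317 × 931.5 MeV/amu = 263.773 MeV
Per nucleon: 263.773 / 31 = 8.509 MeV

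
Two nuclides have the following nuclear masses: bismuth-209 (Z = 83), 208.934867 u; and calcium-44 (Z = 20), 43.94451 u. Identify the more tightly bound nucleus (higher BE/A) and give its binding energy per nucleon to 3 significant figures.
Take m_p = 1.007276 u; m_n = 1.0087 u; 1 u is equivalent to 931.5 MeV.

calcium-44; 8.68 MeV/nucleon

bismuth-209: Σm = 83(1.007276) + 126(1.0087) = 210.700108 u; Δm = 1.765241 u; E_B = 1644.32 MeV; E_B/A = 7.868 MeV
calcium-44: Σm = 20(1.007276) + 24(1.0087) = 44.354320 u; Δm = 0.409810 u; E_B = 381.74 MeV; E_B/A = 8.676 MeV
calcium-44 has the higher binding energy per nucleon, so it is the more tightly bound nucleus.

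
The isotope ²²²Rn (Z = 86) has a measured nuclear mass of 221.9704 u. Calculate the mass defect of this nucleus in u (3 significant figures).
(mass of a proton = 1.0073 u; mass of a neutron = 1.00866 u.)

1.84 u

With 86 protons and 136 neutrons (A = 222):
Mass of separated nucleons = 86(1.0073) + 136(1.00866) = 86.6278 + 137.17776 = 223.80556 u
The mass defect is 223.80556 − 221.9704 = 1.83516 u.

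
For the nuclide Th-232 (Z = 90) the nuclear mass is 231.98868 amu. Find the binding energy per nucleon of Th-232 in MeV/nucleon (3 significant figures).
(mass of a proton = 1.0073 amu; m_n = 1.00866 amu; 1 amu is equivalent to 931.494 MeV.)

7.62 MeV/nucleon

The nucleus contains 90 protons and 232 − 90 = 142 neutrons.
Mass of separated nucleons = 90(1.0073) + 142(1.00866) = 90.6570 + 143.22972 = 233.88672 amu
Δm = 233.88672 − 231.98868 = 1.89804 amu
Converting to energy: 1.89804 amu × 931.494 MeV/amu = 1768.01 MeV
Per nucleon: 1768.01 / 232 = 7.621 MeV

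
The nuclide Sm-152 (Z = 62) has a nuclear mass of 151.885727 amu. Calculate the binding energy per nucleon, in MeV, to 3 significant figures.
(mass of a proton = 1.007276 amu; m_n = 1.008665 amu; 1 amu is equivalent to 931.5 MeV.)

Σm = 62·m_p + 90·m_n = 62.451112 + 90.779850 = 153.230962 amu
The mass defect is 153.230962 − 151.885727 = 1.345235 amu.
Converting to energy: 1.345235 amu × 931.5 MeV/amu = 1253.09 MeV
Per nucleon: 1253.09 / 152 = 8.244 MeV

8.24 MeV/nucleon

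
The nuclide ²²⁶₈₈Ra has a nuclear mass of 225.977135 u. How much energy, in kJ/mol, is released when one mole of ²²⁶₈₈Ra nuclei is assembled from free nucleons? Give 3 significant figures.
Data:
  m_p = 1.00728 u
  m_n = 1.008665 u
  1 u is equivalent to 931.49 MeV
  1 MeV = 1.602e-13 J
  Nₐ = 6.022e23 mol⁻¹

1.67e+11 kJ/mol

The nucleus contains 88 protons and 226 − 88 = 138 neutrons.
Total constituent mass: 88 × 1.00728 + 138 × 1.008665 = 227.836410 u
Mass defect Δm = 227.836410 − 225.977135 = 1.859275 u
Converting to energy: 1.859275 u × 931.49 MeV/u = 1731.90 MeV
Per nucleus in joules: 1731.90 MeV × 1.602e-13 J/MeV = 2.7745e-10 J
Per mole: 2.7745e-10 J × 6.022e23 mol⁻¹ = 1.6708e+14 J/mol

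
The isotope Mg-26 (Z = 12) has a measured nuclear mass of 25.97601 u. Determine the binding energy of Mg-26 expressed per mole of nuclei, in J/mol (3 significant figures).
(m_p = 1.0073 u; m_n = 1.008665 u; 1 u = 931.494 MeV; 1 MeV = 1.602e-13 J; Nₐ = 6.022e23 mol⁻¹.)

2.09e+13 J/mol

The nucleus contains 12 protons and 26 − 12 = 14 neutrons.
Total constituent mass: 12 × 1.0073 + 14 × 1.008665 = 26.208910 u
The mass defect is 26.208910 − 25.97601 = 0.232900 u.
Binding energy = Δm·c² = 0.232900 × 931.494 MeV/u = 216.945 MeV
Per nucleus in joules: 216.945 MeV × 1.602e-13 J/MeV = 3.4755e-11 J
Per mole: 3.4755e-11 J × 6.022e23 mol⁻¹ = 2.0929e+13 J/mol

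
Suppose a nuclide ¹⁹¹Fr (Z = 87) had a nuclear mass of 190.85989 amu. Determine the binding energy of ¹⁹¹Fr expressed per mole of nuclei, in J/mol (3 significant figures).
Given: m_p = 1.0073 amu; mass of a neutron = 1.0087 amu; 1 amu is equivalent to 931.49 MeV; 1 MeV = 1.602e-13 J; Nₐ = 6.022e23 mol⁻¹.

With 87 protons and 104 neutrons (A = 191):
Σm = 87·m_p + 104·m_n = 87.6351 + 104.9048 = 192.5399 amu
Mass defect Δm = 192.5399 − 190.85989 = 1.68001 amu
Converting to energy: 1.68001 amu × 931.49 MeV/amu = 1564.91 MeV
Per nucleus in joules: 1564.91 MeV × 1.602e-13 J/MeV = 2.5070e-10 J
Per mole: 2.5070e-10 J × 6.022e23 mol⁻¹ = 1.5097e+14 J/mol

1.51e+14 J/mol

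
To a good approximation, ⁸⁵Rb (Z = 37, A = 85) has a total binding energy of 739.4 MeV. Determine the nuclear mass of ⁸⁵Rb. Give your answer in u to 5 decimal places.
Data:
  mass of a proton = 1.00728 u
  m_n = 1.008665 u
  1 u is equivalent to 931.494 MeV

Mass defect = 739.4 MeV / (931.494 MeV/u) = 0.7937786 u
Constituent mass = 37(1.00728) + 48(1.008665) = 85.685280 u
Nuclear mass = 85.685280 − 0.7937786 = 84.8915014 u ≈ 84.89150 u (to 5 decimal places)

84.89150 u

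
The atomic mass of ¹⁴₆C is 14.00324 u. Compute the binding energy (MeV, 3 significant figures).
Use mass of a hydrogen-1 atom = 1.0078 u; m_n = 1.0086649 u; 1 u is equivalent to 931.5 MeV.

Σm = 6·m(¹H) + 8·m_n = 6.0468 + 8.0693192 = 14.1161192 u
Δm = 14.1161192 − 14.00324 = 0.1128792 u
E_B = 0.1128792 × 931.5 = 105.147 MeV

105 MeV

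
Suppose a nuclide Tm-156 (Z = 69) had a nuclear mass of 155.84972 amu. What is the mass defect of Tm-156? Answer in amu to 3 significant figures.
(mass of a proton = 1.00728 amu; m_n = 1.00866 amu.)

1.41 amu

Z = 69, so N = A − Z = 156 − 69 = 87.
Mass of separated nucleons = 69(1.00728) + 87(1.00866) = 69.50232 + 87.75342 = 157.25574 amu
Mass defect Δm = 157.25574 − 155.84972 = 1.40602 amu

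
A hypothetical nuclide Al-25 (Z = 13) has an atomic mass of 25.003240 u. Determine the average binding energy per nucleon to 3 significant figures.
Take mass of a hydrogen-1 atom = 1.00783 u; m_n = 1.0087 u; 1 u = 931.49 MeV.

Mass of separated nucleons = 13(1.00783) + 12(1.0087) = 13.10179 + 12.1044 = 25.20619 u
Δm = 25.20619 − 25.003240 = 0.202950 u
Binding energy = Δm·c² = 0.202950 × 931.49 MeV/u = 189.046 MeV
Per nucleon: 189.046 / 25 = 7.562 MeV

7.56 MeV/nucleon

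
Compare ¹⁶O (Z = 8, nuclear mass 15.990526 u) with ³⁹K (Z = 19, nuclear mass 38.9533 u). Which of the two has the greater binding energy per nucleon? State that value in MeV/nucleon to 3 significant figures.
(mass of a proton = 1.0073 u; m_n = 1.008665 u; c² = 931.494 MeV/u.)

¹⁶O: Σm = 8(1.0073) + 8(1.008665) = 16.127720 u; Δm = 0.137194 u; E_B = 127.795 MeV; E_B/A = 7.987 MeV
³⁹K: Σm = 19(1.0073) + 20(1.008665) = 39.312000 u; Δm = 0.358700 u; E_B = 334.13 MeV; E_B/A = 8.567 MeV
³⁹K has the higher binding energy per nucleon, so it is the more tightly bound nucleus.

³⁹K; 8.57 MeV/nucleon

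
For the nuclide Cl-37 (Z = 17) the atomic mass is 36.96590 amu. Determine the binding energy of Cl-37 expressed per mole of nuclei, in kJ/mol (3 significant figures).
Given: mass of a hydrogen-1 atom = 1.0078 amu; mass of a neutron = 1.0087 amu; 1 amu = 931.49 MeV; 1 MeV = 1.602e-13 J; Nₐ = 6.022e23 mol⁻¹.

The nucleus contains 17 protons and 37 − 17 = 20 neutrons.
Mass of separated nucleons = 17(1.0078) + 20(1.0087) = 17.1326 + 20.1740 = 37.3066 amu
Mass defect Δm = 37.3066 − 36.96590 = 0.34070 amu
Converting to energy: 0.34070 amu × 931.49 MeV/amu = 317.359 MeV
Per nucleus in joules: 317.359 MeV × 1.602e-13 J/MeV = 5.0841e-11 J
Per mole: 5.0841e-11 J × 6.022e23 mol⁻¹ = 3.0616e+13 J/mol

3.06e+10 kJ/mol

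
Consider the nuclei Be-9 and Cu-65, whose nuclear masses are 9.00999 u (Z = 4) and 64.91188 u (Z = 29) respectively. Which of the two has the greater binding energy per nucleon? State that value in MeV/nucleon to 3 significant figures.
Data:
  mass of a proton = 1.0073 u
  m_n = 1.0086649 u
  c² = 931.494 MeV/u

Be-9: Σm = 4(1.0073) + 5(1.0086649) = 9.0725245 u; Δm = 0.0625345 u; E_B = 58.251 MeV; E_B/A = 6.472 MeV
Cu-65: Σm = 29(1.0073) + 36(1.0086649) = 65.5236364 u; Δm = 0.6117564 u; E_B = 569.85 MeV; E_B/A = 8.767 MeV
Cu-65 has the higher binding energy per nucleon, so it is the more tightly bound nucleus.

Cu-65; 8.77 MeV/nucleon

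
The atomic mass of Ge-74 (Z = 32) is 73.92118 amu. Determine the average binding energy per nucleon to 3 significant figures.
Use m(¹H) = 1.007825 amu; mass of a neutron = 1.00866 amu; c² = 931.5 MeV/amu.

The nucleus contains 32 protons and 74 − 32 = 42 neutrons.
Mass of separated nucleons = 32(1.007825) + 42(1.00866) = 32.250400 + 42.36372 = 74.614120 amu
Mass defect Δm = 74.614120 − 73.92118 = 0.692940 amu
E_B = 0.692940 × 931.5 = 645.474 MeV
Dividing by A = 74 gives 8.723 MeV per nucleon.

8.72 MeV/nucleon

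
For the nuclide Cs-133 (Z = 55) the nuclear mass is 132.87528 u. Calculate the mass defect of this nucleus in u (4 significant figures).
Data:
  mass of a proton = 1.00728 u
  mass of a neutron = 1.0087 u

1.204 u

Mass of separated nucleons = 55(1.00728) + 78(1.0087) = 55.40040 + 78.6786 = 134.07900 u
The mass defect is 134.07900 − 132.87528 = 1.20372 u.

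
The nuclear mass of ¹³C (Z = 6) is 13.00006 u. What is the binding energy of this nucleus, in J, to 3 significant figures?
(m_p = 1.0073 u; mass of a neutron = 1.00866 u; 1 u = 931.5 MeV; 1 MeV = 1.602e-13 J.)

With 6 protons and 7 neutrons (A = 13):
Total constituent mass: 6 × 1.0073 + 7 × 1.00866 = 13.10442 u
Δm = 13.10442 − 13.00006 = 0.10436 u
Converting to energy: 0.10436 u × 931.5 MeV/u = 97.2113 MeV
In joules: 97.2113 MeV × 1.602e-13 J/MeV = 1.5573e-11 J

1.56e-11 J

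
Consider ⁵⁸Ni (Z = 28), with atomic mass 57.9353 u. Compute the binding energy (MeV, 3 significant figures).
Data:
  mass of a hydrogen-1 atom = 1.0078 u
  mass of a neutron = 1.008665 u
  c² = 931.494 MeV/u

With 28 protons and 30 neutrons (A = 58):
Total constituent mass: 28 × 1.0078 + 30 × 1.008665 = 58.478350 u
Mass defect Δm = 58.478350 − 57.9353 = 0.543050 u
E_B = 0.543050 × 931.494 = 505.848 MeV

506 MeV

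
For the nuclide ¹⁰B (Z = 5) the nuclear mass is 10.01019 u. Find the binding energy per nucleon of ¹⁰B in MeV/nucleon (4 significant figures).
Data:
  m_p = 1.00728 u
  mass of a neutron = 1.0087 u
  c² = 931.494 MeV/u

6.493 MeV/nucleon

Σm = 5·m_p + 5·m_n = 5.03640 + 5.0435 = 10.07990 u
Mass defect Δm = 10.07990 − 10.01019 = 0.06971 u
Converting to energy: 0.06971 u × 931.494 MeV/u = 64.9344 MeV
Dividing by A = 10 gives 6.493 MeV per nucleon.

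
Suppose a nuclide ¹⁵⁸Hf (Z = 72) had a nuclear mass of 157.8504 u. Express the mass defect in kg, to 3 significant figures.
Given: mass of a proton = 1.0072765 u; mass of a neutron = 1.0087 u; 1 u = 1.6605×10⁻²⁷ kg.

2.36e-27 kg

Σm = 72·m_p + 86·m_n = 72.5239080 + 86.7482 = 159.2721080 u
The mass defect is 159.2721080 − 157.8504 = 1.4217080 u.
In SI units: 1.4217080 u × 1.6605×10⁻²⁷ kg/u = 2.3607e-27 kg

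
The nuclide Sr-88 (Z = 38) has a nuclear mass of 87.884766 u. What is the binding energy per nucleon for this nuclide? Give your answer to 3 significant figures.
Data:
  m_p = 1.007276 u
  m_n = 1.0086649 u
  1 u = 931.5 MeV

8.73 MeV/nucleon

Z = 38, so N = A − Z = 88 − 38 = 50.
Total constituent mass: 38 × 1.007276 + 50 × 1.0086649 = 88.7097330 u
The mass defect is 88.7097330 − 87.884766 = 0.8249670 u.
E_B = 0.8249670 × 931.5 = 768.457 MeV
Per nucleon: 768.457 / 88 = 8.732 MeV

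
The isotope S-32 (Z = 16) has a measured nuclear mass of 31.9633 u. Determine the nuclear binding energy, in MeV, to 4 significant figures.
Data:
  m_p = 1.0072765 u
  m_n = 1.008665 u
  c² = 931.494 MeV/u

Z = 16, so N = A − Z = 32 − 16 = 16.
Σm = 16·m_p + 16·m_n = 16.1164240 + 16.138640 = 32.2550640 u
The mass defect is 32.2550640 − 31.9633 = 0.2917640 u.
Binding energy = Δm·c² = 0.2917640 × 931.494 MeV/u = 271.776 MeV

271.8 MeV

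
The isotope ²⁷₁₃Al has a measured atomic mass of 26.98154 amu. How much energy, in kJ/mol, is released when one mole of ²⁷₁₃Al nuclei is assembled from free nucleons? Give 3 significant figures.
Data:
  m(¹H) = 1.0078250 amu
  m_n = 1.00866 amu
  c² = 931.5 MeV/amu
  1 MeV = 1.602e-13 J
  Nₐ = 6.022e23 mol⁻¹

2.17e+10 kJ/mol

The nucleus contains 13 protons and 27 − 13 = 14 neutrons.
Mass of separated nucleons = 13(1.0078250) + 14(1.00866) = 13.1017250 + 14.12124 = 27.2229650 amu
Δm = 27.2229650 − 26.98154 = 0.2414250 amu
Binding energy = Δm·c² = 0.2414250 × 931.5 MeV/amu = 224.887 MeV
Per nucleus in joules: 224.887 MeV × 1.602e-13 J/MeV = 3.6027e-11 J
Per mole: 3.6027e-11 J × 6.022e23 mol⁻¹ = 2.1695e+13 J/mol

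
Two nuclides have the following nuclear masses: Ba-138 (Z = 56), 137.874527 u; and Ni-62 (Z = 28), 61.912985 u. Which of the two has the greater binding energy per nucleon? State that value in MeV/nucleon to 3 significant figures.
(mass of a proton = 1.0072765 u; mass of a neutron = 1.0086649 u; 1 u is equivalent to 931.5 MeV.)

Ba-138: Σm = 56(1.0072765) + 82(1.0086649) = 139.1180058 u; Δm = 1.2434788 u; E_B = 1158.3 MeV; E_B/A = 8.393 MeV
Ni-62: Σm = 28(1.0072765) + 34(1.0086649) = 62.4983486 u; Δm = 0.5853636 u; E_B = 545.266 MeV; E_B/A = 8.7946 MeV
Ni-62 has the higher binding energy per nucleon, so it is the more tightly bound nucleus.

Ni-62; 8.79 MeV/nucleon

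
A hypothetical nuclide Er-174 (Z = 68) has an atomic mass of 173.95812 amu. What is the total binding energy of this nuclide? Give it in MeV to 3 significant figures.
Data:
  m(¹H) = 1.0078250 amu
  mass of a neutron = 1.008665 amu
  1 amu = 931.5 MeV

1390 MeV

The nucleus contains 68 protons and 174 − 68 = 106 neutrons.
Total constituent mass: 68 × 1.0078250 + 106 × 1.008665 = 175.4505900 amu
Δm = 175.4505900 − 173.95812 = 1.4924700 amu
E_B = 1.4924700 × 931.5 = 1390.24 MeV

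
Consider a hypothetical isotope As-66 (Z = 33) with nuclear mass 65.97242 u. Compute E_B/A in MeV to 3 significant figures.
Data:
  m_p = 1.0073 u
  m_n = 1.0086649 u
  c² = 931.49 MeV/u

Mass of separated nucleons = 33(1.0073) + 33(1.0086649) = 33.2409 + 33.2859417 = 66.5268417 u
Mass defect Δm = 66.5268417 − 65.97242 = 0.5544217 u
E_B = 0.5544217 × 931.49 = 516.438 MeV
Per nucleon: 516.438 / 66 = 7.8248 MeV

7.82 MeV/nucleon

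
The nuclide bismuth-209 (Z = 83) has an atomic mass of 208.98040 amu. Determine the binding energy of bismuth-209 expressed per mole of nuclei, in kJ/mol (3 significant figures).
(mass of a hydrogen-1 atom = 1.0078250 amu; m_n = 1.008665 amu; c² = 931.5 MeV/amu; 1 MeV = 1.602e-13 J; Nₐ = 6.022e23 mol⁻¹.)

The nucleus contains 83 protons and 209 − 83 = 126 neutrons.
Total constituent mass: 83 × 1.0078250 + 126 × 1.008665 = 210.7412650 amu
The mass defect is 210.7412650 − 208.98040 = 1.7608650 amu.
Converting to energy: 1.7608650 amu × 931.5 MeV/amu = 1640.25 MeV
Per nucleus in joules: 1640.25 MeV × 1.602e-13 J/MeV = 2.6277e-10 J
Per mole: 2.6277e-10 J × 6.022e23 mol⁻¹ = 1.5824e+14 J/mol

1.58e+11 kJ/mol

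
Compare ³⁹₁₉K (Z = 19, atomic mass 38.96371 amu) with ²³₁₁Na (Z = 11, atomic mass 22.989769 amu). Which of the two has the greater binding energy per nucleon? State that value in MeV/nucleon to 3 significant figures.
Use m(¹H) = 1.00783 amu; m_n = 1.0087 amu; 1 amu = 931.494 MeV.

³⁹₁₉K; 8.58 MeV/nucleon

³⁹₁₉K: Σm = 19(1.00783) + 20(1.0087) = 39.32277 amu; Δm = 0.35906 amu; E_B = 334.46 MeV; E_B/A = 8.576 MeV
²³₁₁Na: Σm = 11(1.00783) + 12(1.0087) = 23.19053 amu; Δm = 0.200761 amu; E_B = 187.01 MeV; E_B/A = 8.131 MeV
³⁹₁₉K has the higher binding energy per nucleon, so it is the more tightly bound nucleus.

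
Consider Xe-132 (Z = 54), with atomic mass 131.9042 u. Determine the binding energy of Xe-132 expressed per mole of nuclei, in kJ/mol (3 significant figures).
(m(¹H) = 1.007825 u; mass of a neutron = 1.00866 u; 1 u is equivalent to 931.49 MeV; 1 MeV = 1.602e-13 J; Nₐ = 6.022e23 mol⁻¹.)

1.07e+11 kJ/mol

Mass of separated nucleons = 54(1.007825) + 78(1.00866) = 54.422550 + 78.67548 = 133.098030 u
Mass defect Δm = 133.098030 − 131.9042 = 1.193830 u
Binding energy = Δm·c² = 1.193830 × 931.49 MeV/u = 1112.04 MeV
Per nucleus in joules: 1112.04 MeV × 1.602e-13 J/MeV = 1.7815e-10 J
Per mole: 1.7815e-10 J × 6.022e23 mol⁻¹ = 1.0728e+14 J/mol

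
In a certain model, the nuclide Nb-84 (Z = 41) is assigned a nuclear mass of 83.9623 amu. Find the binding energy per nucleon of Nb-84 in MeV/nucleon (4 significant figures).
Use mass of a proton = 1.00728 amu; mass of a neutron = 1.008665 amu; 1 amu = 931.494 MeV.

The nucleus contains 41 protons and 84 − 41 = 43 neutrons.
Total constituent mass: 41 × 1.00728 + 43 × 1.008665 = 84.671075 amu
The mass defect is 84.671075 − 83.9623 = 0.708775 amu.
Binding energy = Δm·c² = 0.708775 × 931.494 MeV/amu = 660.220 MeV
Per nucleon: 660.220 / 84 = 7.860 MeV

7.860 MeV/nucleon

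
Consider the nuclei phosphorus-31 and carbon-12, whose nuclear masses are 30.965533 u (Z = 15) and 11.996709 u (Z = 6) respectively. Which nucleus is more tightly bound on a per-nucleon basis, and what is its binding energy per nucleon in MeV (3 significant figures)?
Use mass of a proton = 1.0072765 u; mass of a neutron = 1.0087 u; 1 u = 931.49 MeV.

phosphorus-31: Σm = 15(1.0072765) + 16(1.0087) = 31.2483475 u; Δm = 0.2828145 u; E_B = 263.44 MeV; E_B/A = 8.498 MeV
carbon-12: Σm = 6(1.0072765) + 6(1.0087) = 12.0958590 u; Δm = 0.0991500 u; E_B = 92.357 MeV; E_B/A = 7.696 MeV
phosphorus-31 has the higher binding energy per nucleon, so it is the more tightly bound nucleus.

phosphorus-31; 8.50 MeV/nucleon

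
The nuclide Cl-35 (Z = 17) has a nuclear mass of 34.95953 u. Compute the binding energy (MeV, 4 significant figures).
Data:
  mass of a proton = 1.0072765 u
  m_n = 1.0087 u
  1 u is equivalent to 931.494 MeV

298.8 MeV

The nucleus contains 17 protons and 35 − 17 = 18 neutrons.
Total constituent mass: 17 × 1.0072765 + 18 × 1.0087 = 35.2803005 u
Δm = 35.2803005 − 34.95953 = 0.3207705 u
Converting to energy: 0.3207705 u × 931.494 MeV/u = 298.796 MeV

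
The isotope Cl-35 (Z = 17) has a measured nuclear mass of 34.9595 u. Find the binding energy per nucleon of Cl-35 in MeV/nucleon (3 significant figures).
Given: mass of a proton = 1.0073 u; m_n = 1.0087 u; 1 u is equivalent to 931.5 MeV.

With 17 protons and 18 neutrons (A = 35):
Total constituent mass: 17 × 1.0073 + 18 × 1.0087 = 35.2807 u
The mass defect is 35.2807 − 34.9595 = 0.3212 u.
Binding energy = Δm·c² = 0.3212 × 931.5 MeV/u = 299.198 MeV
BE/A = 299.198 MeV / 35 = 8.549 MeV/nucleon

8.55 MeV/nucleon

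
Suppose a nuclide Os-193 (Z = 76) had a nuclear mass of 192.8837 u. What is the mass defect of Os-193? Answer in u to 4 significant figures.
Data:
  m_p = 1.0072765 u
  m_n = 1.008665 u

With 76 protons and 117 neutrons (A = 193):
Mass of separated nucleons = 76(1.0072765) + 117(1.008665) = 76.5530140 + 118.013805 = 194.5668190 u
Mass defect Δm = 194.5668190 − 192.8837 = 1.6831190 u

1.683 u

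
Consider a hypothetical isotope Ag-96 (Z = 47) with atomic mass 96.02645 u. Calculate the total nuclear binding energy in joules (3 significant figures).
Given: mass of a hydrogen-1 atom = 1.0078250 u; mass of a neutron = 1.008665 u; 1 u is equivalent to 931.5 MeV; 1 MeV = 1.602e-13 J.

1.14e-10 J

With 47 protons and 49 neutrons (A = 96):
Σm = 47·m(¹H) + 49·m_n = 47.3677750 + 49.424585 = 96.7923600 u
The mass defect is 96.7923600 − 96.02645 = 0.7659100 u.
Converting to energy: 0.7659100 u × 931.5 MeV/u = 713.445 MeV
In joules: 713.445 MeV × 1.602e-13 J/MeV = 1.1429e-10 J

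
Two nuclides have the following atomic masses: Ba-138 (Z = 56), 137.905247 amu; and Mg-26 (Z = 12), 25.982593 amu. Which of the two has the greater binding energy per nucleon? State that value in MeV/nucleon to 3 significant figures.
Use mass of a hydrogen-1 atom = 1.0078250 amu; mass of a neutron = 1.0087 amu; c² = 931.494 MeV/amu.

Ba-138: Σm = 56(1.0078250) + 82(1.0087) = 139.1516000 amu; Δm = 1.2463530 amu; E_B = 1161.0 MeV; E_B/A = 8.413 MeV
Mg-26: Σm = 12(1.0078250) + 14(1.0087) = 26.2157000 amu; Δm = 0.2331070 amu; E_B = 217.138 MeV; E_B/A = 8.351 MeV
Ba-138 has the higher binding energy per nucleon, so it is the more tightly bound nucleus.

Ba-138; 8.41 MeV/nucleon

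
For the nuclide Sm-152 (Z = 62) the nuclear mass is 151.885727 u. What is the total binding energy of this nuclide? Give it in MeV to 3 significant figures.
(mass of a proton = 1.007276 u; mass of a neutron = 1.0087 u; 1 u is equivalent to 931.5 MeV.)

The nucleus contains 62 protons and 152 − 62 = 90 neutrons.
Σm = 62·m_p + 90·m_n = 62.451112 + 90.7830 = 153.234112 u
Mass defect Δm = 153.234112 − 151.885727 = 1.348385 u
Converting to energy: 1.348385 u × 931.5 MeV/u = 1256.02 MeV

1260 MeV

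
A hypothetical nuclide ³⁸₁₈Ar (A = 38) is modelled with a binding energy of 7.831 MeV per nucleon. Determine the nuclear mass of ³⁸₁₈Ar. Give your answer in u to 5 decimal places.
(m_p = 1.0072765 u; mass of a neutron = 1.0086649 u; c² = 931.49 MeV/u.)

Total binding energy = 38 × 7.831 = 297.578 MeV
Mass defect = 297.578 MeV / (931.49 MeV/u) = 0.3194645 u
Constituent mass = 18(1.0072765) + 20(1.0086649) = 38.3042750 u
Nuclear mass = 38.3042750 − 0.3194645 = 37.9848105 u ≈ 37.98481 u (to 5 decimal places)

37.98481 u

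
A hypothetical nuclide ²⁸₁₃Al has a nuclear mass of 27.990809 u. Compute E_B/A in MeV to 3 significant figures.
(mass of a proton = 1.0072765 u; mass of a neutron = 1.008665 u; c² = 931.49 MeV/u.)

7.78 MeV/nucleon

The nucleus contains 13 protons and 28 − 13 = 15 neutrons.
Total constituent mass: 13 × 1.0072765 + 15 × 1.008665 = 28.2245695 u
The mass defect is 28.2245695 − 27.990809 = 0.2337605 u.
E_B = 0.2337605 × 931.49 = 217.746 MeV
Per nucleon: 217.746 / 28 = 7.777 MeV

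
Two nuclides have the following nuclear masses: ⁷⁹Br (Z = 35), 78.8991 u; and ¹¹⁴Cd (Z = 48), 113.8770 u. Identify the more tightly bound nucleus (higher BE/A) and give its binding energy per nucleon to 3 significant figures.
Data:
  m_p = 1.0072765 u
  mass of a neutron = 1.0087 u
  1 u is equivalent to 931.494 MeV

⁷⁹Br: Σm = 35(1.0072765) + 44(1.0087) = 79.6374775 u; Δm = 0.7383775 u; E_B = 687.79 MeV; E_B/A = 8.706 MeV
¹¹⁴Cd: Σm = 48(1.0072765) + 66(1.0087) = 114.9234720 u; Δm = 1.0464720 u; E_B = 974.78 MeV; E_B/A = 8.551 MeV
⁷⁹Br has the higher binding energy per nucleon, so it is the more tightly bound nucleus.

⁷⁹Br; 8.71 MeV/nucleon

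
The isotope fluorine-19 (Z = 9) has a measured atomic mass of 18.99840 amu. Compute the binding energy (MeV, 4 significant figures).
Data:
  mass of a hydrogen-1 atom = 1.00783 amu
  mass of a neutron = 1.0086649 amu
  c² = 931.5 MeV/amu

Σm = 9·m(¹H) + 10·m_n = 9.07047 + 10.0866490 = 19.1571190 amu
Δm = 19.1571190 − 18.99840 = 0.1587190 amu
E_B = 0.1587190 × 931.5 = 147.847 MeV

147.8 MeV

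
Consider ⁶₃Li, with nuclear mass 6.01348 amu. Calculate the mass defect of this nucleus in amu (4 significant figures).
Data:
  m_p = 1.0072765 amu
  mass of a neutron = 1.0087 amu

With 3 protons and 3 neutrons (A = 6):
Σm = 3·m_p + 3·m_n = 3.0218295 + 3.0261 = 6.0479295 amu
Δm = 6.0479295 − 6.01348 = 0.0344495 amu

0.03445 amu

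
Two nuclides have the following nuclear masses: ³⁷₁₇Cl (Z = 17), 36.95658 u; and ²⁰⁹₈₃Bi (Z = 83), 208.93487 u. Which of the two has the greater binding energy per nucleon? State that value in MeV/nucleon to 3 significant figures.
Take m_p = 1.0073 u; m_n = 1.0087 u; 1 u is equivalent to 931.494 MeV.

³⁷₁₇Cl; 8.60 MeV/nucleon

³⁷₁₇Cl: Σm = 17(1.0073) + 20(1.0087) = 37.2981 u; Δm = 0.34152 u; E_B = 318.12 MeV; E_B/A = 8.598 MeV
²⁰⁹₈₃Bi: Σm = 83(1.0073) + 126(1.0087) = 210.7021 u; Δm = 1.76723 u; E_B = 1646.16 MeV; E_B/A = 7.876 MeV
³⁷₁₇Cl has the higher binding energy per nucleon, so it is the more tightly bound nucleus.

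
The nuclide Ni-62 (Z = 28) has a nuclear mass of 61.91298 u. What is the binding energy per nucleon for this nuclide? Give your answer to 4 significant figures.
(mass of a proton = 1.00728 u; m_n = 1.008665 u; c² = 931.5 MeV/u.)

8.796 MeV/nucleon

Total constituent mass: 28 × 1.00728 + 34 × 1.008665 = 62.498450 u
Δm = 62.498450 − 61.91298 = 0.585470 u
E_B = 0.585470 × 931.5 = 545.365 MeV
Dividing by A = 62 gives 8.796 MeV per nucleon.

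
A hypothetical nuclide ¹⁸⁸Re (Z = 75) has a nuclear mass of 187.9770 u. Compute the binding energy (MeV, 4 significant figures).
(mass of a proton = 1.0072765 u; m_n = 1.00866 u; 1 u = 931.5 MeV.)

1441 MeV

Z = 75, so N = A − Z = 188 − 75 = 113.
Total constituent mass: 75 × 1.0072765 + 113 × 1.00866 = 189.5243175 u
Δm = 189.5243175 − 187.9770 = 1.5473175 u
E_B = 1.5473175 × 931.5 = 1441.33 MeV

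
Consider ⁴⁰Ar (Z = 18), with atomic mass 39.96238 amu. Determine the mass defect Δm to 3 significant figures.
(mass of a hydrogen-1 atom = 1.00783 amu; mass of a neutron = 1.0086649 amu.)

0.369 amu

Total constituent mass: 18 × 1.00783 + 22 × 1.0086649 = 40.3315678 amu
Mass defect Δm = 40.3315678 − 39.96238 = 0.3691878 amu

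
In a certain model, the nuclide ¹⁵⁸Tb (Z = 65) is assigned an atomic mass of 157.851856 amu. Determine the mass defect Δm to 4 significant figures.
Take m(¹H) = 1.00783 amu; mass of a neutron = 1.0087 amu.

1.466 amu

With 65 protons and 93 neutrons (A = 158):
Total constituent mass: 65 × 1.00783 + 93 × 1.0087 = 159.31805 amu
The mass defect is 159.31805 − 157.851856 = 1.466194 amu.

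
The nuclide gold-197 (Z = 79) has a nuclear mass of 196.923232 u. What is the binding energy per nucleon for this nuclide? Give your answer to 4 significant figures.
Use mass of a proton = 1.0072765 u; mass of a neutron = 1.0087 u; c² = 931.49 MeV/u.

With 79 protons and 118 neutrons (A = 197):
Total constituent mass: 79 × 1.0072765 + 118 × 1.0087 = 198.6014435 u
The mass defect is 198.6014435 − 196.923232 = 1.6782115 u.
Binding energy = Δm·c² = 1.6782115 × 931.49 MeV/u = 1563.24 MeV
Per nucleon: 1563.24 / 197 = 7.935 MeV

7.935 MeV/nucleon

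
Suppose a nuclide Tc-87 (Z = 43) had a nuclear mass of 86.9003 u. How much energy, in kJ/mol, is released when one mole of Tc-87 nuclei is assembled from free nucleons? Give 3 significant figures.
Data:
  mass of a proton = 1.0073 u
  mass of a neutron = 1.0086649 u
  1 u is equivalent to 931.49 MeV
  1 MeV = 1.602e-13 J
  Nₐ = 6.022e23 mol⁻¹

The nucleus contains 43 protons and 87 − 43 = 44 neutrons.
Mass of separated nucleons = 43(1.0073) + 44(1.0086649) = 43.3139 + 44.3812556 = 87.6951556 u
Δm = 87.6951556 − 86.9003 = 0.7948556 u
E_B = 0.7948556 × 931.49 = 740.400 MeV
Per nucleus in joules: 740.400 MeV × 1.602e-13 J/MeV = 1.1861e-10 J
Per mole: 1.1861e-10 J × 6.022e23 mol⁻¹ = 7.1427e+13 J/mol

7.14e+10 kJ/mol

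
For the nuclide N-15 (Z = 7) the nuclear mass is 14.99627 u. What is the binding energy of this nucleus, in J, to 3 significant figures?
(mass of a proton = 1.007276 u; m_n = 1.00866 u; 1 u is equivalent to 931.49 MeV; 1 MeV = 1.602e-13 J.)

Total constituent mass: 7 × 1.007276 + 8 × 1.00866 = 15.120212 u
The mass defect is 15.120212 − 14.99627 = 0.123942 u.
Binding energy = Δm·c² = 0.123942 × 931.49 MeV/u = 115.451 MeV
In joules: 115.451 MeV × 1.602e-13 J/MeV = 1.8495e-11 J

1.85e-11 J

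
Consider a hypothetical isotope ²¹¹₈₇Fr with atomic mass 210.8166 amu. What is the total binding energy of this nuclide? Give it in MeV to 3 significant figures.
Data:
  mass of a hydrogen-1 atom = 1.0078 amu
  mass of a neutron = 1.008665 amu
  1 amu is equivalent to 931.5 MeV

Total constituent mass: 87 × 1.0078 + 124 × 1.008665 = 212.753060 amu
Mass defect Δm = 212.753060 − 210.8166 = 1.936460 amu
E_B = 1.936460 × 931.5 = 1803.81 MeV

1800 MeV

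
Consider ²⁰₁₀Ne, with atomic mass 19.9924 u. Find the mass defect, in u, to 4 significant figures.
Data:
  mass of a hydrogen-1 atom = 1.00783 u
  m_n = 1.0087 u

0.1729 u

Σm = 10·m(¹H) + 10·m_n = 10.07830 + 10.0870 = 20.16530 u
The mass defect is 20.16530 − 19.9924 = 0.17290 u.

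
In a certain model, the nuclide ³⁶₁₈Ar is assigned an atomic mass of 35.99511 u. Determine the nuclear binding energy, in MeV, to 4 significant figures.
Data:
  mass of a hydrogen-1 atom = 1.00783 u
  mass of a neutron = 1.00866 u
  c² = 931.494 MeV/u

281.0 MeV

Total constituent mass: 18 × 1.00783 + 18 × 1.00866 = 36.29682 u
Mass defect Δm = 36.29682 − 35.99511 = 0.30171 u
Binding energy = Δm·c² = 0.30171 × 931.494 MeV/u = 281.041 MeV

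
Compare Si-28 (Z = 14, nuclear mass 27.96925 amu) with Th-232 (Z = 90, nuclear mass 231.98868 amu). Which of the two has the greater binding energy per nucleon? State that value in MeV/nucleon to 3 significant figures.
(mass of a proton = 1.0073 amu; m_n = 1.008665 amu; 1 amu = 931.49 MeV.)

Si-28: Σm = 14(1.0073) + 14(1.008665) = 28.223510 amu; Δm = 0.254260 amu; E_B = 236.84 MeV; E_B/A = 8.459 MeV
Th-232: Σm = 90(1.0073) + 142(1.008665) = 233.887430 amu; Δm = 1.898750 amu; E_B = 1768.7 MeV; E_B/A = 7.624 MeV
Si-28 has the higher binding energy per nucleon, so it is the more tightly bound nucleus.

Si-28; 8.46 MeV/nucleon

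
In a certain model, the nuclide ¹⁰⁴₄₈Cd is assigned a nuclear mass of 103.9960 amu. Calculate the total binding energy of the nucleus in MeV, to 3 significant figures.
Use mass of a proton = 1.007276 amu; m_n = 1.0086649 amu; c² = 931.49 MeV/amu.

The nucleus contains 48 protons and 104 − 48 = 56 neutrons.
Mass of separated nucleons = 48(1.007276) + 56(1.0086649) = 48.349248 + 56.4852344 = 104.8344824 amu
Δm = 104.8344824 − 103.9960 = 0.8384824 amu
E_B = 0.8384824 × 931.49 = 781.038 MeV

781 MeV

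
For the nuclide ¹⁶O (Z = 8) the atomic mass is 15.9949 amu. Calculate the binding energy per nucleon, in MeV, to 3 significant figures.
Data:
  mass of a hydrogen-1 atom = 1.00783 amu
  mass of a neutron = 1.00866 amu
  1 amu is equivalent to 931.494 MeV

7.98 MeV/nucleon

Σm = 8·m(¹H) + 8·m_n = 8.06264 + 8.06928 = 16.13192 amu
Δm = 16.13192 − 15.9949 = 0.13702 amu
Binding energy = Δm·c² = 0.13702 × 931.494 MeV/amu = 127.633 MeV
BE/A = 127.633 MeV / 16 = 7.977 MeV/nucleon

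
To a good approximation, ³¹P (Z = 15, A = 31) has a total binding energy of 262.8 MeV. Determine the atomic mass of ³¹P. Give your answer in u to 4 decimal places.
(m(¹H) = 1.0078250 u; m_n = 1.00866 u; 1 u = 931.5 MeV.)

30.9738 u

Mass defect = 262.8 MeV / (931.5 MeV/u) = 0.282126 u
Constituent mass = 15(1.0078250) + 16(1.00866) = 31.2559350 u
Atomic mass = 31.2559350 − 0.282126 = 30.9738090 u ≈ 30.9738 u (to 4 decimal places)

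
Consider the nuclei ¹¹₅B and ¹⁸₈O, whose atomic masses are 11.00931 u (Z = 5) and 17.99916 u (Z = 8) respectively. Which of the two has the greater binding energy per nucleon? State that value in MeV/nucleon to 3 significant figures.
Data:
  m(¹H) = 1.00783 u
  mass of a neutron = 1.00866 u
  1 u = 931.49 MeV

¹⁸₈O; 7.77 MeV/nucleon

¹¹₅B: Σm = 5(1.00783) + 6(1.00866) = 11.09111 u; Δm = 0.08180 u; E_B = 76.196 MeV; E_B/A = 6.927 MeV
¹⁸₈O: Σm = 8(1.00783) + 10(1.00866) = 18.14924 u; Δm = 0.15008 u; E_B = 139.80 MeV; E_B/A = 7.767 MeV
¹⁸₈O has the higher binding energy per nucleon, so it is the more tightly bound nucleus.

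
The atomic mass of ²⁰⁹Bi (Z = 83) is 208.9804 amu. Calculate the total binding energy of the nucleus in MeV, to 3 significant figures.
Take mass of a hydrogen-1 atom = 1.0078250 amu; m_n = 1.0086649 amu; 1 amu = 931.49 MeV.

1640 MeV

Total constituent mass: 83 × 1.0078250 + 126 × 1.0086649 = 210.7412524 amu
Mass defect Δm = 210.7412524 − 208.9804 = 1.7608524 amu
E_B = 1.7608524 × 931.49 = 1640.22 MeV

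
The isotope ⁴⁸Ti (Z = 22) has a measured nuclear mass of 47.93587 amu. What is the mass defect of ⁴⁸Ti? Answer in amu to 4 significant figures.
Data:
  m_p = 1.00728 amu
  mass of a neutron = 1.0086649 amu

With 22 protons and 26 neutrons (A = 48):
Mass of separated nucleons = 22(1.00728) + 26(1.0086649) = 22.16016 + 26.2252874 = 48.3854474 amu
Mass defect Δm = 48.3854474 − 47.93587 = 0.4495774 amu

0.4496 amu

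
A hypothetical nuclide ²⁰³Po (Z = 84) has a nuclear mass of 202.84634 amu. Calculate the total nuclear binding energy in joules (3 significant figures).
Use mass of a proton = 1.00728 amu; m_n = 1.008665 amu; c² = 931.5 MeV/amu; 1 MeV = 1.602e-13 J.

2.68e-10 J

Σm = 84·m_p + 119·m_n = 84.61152 + 120.031135 = 204.642655 amu
The mass defect is 204.642655 − 202.84634 = 1.796315 amu.
Binding energy = Δm·c² = 1.796315 × 931.5 MeV/amu = 1673.27 MeV
In joules: 1673.27 MeV × 1.602e-13 J/MeV = 2.6806e-10 J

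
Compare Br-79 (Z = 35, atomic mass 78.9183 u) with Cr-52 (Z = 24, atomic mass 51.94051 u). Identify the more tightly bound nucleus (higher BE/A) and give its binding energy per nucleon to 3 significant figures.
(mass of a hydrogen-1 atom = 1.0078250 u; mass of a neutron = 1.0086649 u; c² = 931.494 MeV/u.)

Br-79: Σm = 35(1.0078250) + 44(1.0086649) = 79.6551306 u; Δm = 0.7368306 u; E_B = 686.35 MeV; E_B/A = 8.688 MeV
Cr-52: Σm = 24(1.0078250) + 28(1.0086649) = 52.4304172 u; Δm = 0.4899072 u; E_B = 456.35 MeV; E_B/A = 8.776 MeV
Cr-52 has the higher binding energy per nucleon, so it is the more tightly bound nucleus.

Cr-52; 8.78 MeV/nucleon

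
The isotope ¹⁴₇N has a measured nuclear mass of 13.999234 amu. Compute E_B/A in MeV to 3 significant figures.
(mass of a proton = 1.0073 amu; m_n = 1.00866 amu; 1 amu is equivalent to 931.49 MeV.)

With 7 protons and 7 neutrons (A = 14):
Total constituent mass: 7 × 1.0073 + 7 × 1.00866 = 14.11172 amu
Mass defect Δm = 14.11172 − 13.999234 = 0.112486 amu
Converting to energy: 0.112486 amu × 931.49 MeV/amu = 104.780 MeV
Per nucleon: 104.780 / 14 = 7.484 MeV

7.48 MeV/nucleon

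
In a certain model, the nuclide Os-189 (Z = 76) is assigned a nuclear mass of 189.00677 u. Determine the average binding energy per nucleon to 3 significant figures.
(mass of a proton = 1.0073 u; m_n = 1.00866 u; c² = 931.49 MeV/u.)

Σm = 76·m_p + 113·m_n = 76.5548 + 113.97858 = 190.53338 u
Mass defect Δm = 190.53338 − 189.00677 = 1.52661 u
Binding energy = Δm·c² = 1.52661 × 931.49 MeV/u = 1422.02 MeV
BE/A = 1422.02 MeV / 189 = 7.524 MeV/nucleon

7.52 MeV/nucleon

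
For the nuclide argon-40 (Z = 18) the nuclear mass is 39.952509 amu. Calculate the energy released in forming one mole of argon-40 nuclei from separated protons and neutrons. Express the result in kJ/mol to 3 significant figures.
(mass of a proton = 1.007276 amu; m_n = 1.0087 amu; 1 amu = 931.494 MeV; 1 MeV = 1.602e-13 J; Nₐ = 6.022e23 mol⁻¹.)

Total constituent mass: 18 × 1.007276 + 22 × 1.0087 = 40.322368 amu
Mass defect Δm = 40.322368 − 39.952509 = 0.369859 amu
E_B = 0.369859 × 931.494 = 344.521 MeV
Per nucleus in joules: 344.521 MeV × 1.602e-13 J/MeV = 5.5192e-11 J
Per mole: 5.5192e-11 J × 6.022e23 mol⁻¹ = 3.3237e+13 J/mol

3.32e+10 kJ/mol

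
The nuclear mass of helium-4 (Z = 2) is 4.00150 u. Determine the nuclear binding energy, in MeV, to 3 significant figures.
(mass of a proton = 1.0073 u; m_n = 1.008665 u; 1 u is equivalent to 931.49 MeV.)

The nucleus contains 2 protons and 4 − 2 = 2 neutrons.
Σm = 2·m_p + 2·m_n = 2.0146 + 2.017330 = 4.031930 u
Δm = 4.031930 − 4.00150 = 0.030430 u
Binding energy = Δm·c² = 0.030430 × 931.49 MeV/u = 28.3452 MeV

28.3 MeV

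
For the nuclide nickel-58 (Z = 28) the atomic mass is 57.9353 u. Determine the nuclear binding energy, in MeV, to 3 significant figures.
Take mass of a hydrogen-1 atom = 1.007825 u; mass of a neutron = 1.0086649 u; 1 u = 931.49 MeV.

506 MeV

With 28 protons and 30 neutrons (A = 58):
Total constituent mass: 28 × 1.007825 + 30 × 1.0086649 = 58.4790470 u
The mass defect is 58.4790470 − 57.9353 = 0.5437470 u.
Binding energy = Δm·c² = 0.5437470 × 931.49 MeV/u = 506.495 MeV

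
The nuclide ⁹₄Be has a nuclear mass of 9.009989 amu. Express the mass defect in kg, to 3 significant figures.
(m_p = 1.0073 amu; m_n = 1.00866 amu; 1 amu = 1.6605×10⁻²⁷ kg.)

Z = 4, so N = A − Z = 9 − 4 = 5.
Σm = 4·m_p + 5·m_n = 4.0292 + 5.04330 = 9.07250 amu
The mass defect is 9.07250 − 9.009989 = 0.062511 amu.
In SI units: 0.062511 amu × 1.6605×10⁻²⁷ kg/amu = 1.0380e-28 kg

1.04e-28 kg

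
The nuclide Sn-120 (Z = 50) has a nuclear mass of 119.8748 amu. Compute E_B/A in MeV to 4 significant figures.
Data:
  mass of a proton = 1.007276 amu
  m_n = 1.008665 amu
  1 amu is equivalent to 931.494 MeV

Σm = 50·m_p + 70·m_n = 50.363800 + 70.606550 = 120.970350 amu
The mass defect is 120.970350 − 119.8748 = 1.095550 amu.
Binding energy = Δm·c² = 1.095550 × 931.494 MeV/amu = 1020.50 MeV
Per nucleon: 1020.50 / 120 = 8.504 MeV

8.504 MeV/nucleon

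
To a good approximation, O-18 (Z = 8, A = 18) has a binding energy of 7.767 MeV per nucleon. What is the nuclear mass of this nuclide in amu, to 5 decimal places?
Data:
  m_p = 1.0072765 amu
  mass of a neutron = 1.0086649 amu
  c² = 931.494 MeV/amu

Total binding energy = 18 × 7.767 = 139.806 MeV
Mass defect = 139.806 MeV / (931.494 MeV/amu) = 0.1500879 amu
Constituent mass = 8(1.0072765) + 10(1.0086649) = 18.1448610 amu
Nuclear mass = 18.1448610 − 0.1500879 = 17.9947731 amu ≈ 17.99477 amu (to 5 decimal places)

17.99477 amu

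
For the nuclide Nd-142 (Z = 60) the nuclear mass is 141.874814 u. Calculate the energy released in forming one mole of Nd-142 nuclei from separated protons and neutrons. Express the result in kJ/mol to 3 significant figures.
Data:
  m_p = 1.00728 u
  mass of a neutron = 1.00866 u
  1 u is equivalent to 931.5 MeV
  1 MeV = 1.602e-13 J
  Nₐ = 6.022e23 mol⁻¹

1.14e+11 kJ/mol

Z = 60, so N = A − Z = 142 − 60 = 82.
Total constituent mass: 60 × 1.00728 + 82 × 1.00866 = 143.14692 u
Mass defect Δm = 143.14692 − 141.874814 = 1.272106 u
Binding energy = Δm·c² = 1.272106 × 931.5 MeV/u = 1184.97 MeV
Per nucleus in joules: 1184.97 MeV × 1.602e-13 J/MeV = 1.8983e-10 J
Per mole: 1.8983e-10 J × 6.022e23 mol⁻¹ = 1.1432e+14 J/mol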